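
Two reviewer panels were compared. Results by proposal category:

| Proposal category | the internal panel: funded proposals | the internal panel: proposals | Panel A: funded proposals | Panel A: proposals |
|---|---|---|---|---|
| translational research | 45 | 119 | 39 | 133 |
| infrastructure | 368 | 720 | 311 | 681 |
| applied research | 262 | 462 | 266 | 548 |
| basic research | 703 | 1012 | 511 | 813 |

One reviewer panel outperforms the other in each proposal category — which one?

the internal panel

Translational research: the internal panel 45/119 = 37.8%, Panel A 39/133 = 29.3% → the internal panel
Infrastructure: the internal panel 368/720 = 51.1%, Panel A 311/681 = 45.7% → the internal panel
Applied research: the internal panel 262/462 = 56.7%, Panel A 266/548 = 48.5% → the internal panel
Basic research: the internal panel 703/1012 = 69.5%, Panel A 511/813 = 62.9% → the internal panel
The internal panel has the higher rate in all 4 groups.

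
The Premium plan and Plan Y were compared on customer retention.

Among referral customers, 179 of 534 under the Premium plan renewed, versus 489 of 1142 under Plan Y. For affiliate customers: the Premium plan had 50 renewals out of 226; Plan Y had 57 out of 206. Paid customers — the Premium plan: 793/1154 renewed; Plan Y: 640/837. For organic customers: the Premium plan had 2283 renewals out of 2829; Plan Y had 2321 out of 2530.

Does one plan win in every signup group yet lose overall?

Referral: the Premium plan 179/534 = 33.5%, Plan Y 489/1142 = 42.8% → Plan Y
Affiliate: the Premium plan 50/226 = 22.1%, Plan Y 57/206 = 27.7% → Plan Y
Paid: the Premium plan 793/1154 = 68.7%, Plan Y 640/837 = 76.5% → Plan Y
Organic: the Premium plan 2283/2829 = 80.7%, Plan Y 2321/2530 = 91.7% → Plan Y
Overall: the Premium plan 3305/4743 = 69.7%, Plan Y 3507/4715 = 74.4% → Plan Y
Plan Y wins overall and in every signup group — no reversal.

No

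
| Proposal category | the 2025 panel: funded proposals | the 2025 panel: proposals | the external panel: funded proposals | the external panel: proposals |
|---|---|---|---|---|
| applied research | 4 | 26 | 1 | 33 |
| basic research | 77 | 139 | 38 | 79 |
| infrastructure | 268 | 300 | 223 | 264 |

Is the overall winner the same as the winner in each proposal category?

Applied research: the 2025 panel 4/26 = 15.4%, the external panel 1/33 = 3.0% → the 2025 panel
Basic research: the 2025 panel 77/139 = 55.4%, the external panel 38/79 = 48.1% → the 2025 panel
Infrastructure: the 2025 panel 268/300 = 89.3%, the external panel 223/264 = 84.5% → the 2025 panel
Overall: the 2025 panel 349/465 = 75.1%, the external panel 262/376 = 69.7% → the 2025 panel
The 2025 panel wins overall and in every proposal group — no reversal.

Yes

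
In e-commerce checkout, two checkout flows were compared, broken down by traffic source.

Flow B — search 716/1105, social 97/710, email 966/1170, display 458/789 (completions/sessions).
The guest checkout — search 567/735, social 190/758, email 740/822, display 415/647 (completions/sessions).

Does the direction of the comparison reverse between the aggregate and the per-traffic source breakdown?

Search: Flow B 716/1105 = 64.8%, the guest checkout 567/735 = 77.1% → the guest checkout
Social: Flow B 97/710 = 13.7%, the guest checkout 190/758 = 25.1% → the guest checkout
Email: Flow B 966/1170 = 82.6%, the guest checkout 740/822 = 90.0% → the guest checkout
Display: Flow B 458/789 = 58.0%, the guest checkout 415/647 = 64.1% → the guest checkout
Overall: Flow B 2237/3774 = 59.3%, the guest checkout 1912/2962 = 64.6% → the guest checkout
The guest checkout wins overall and in every traffic group — no reversal.

No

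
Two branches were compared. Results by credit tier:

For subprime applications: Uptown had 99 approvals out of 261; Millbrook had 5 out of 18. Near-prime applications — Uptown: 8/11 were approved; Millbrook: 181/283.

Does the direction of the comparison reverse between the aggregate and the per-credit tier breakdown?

Subprime: Uptown 99/261 = 37.9%, Millbrook 5/18 = 27.8% → Uptown
Near-prime: Uptown 8/11 = 72.7%, Millbrook 181/283 = 64.0% → Uptown
Overall: Uptown 107/272 = 39.3%, Millbrook 186/301 = 61.8% → Millbrook
Uptown wins each credit group but Millbrook wins overall — the comparison reverses. Uptown's applications skew toward subprime, which has a lower base rate.

Yes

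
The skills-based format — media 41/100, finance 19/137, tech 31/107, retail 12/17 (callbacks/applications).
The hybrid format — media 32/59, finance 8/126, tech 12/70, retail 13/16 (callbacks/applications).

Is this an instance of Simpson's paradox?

No

Media: the skills-based format 41/100 = 41.0%, the hybrid format 32/59 = 54.2% → the hybrid format
Finance: the skills-based format 19/137 = 13.9%, the hybrid format 8/126 = 6.3% → the skills-based format
Tech: the skills-based format 31/107 = 29.0%, the hybrid format 12/70 = 17.1% → the skills-based format
Retail: the skills-based format 12/17 = 70.6%, the hybrid format 13/16 = 81.2% → the hybrid format
Overall: the skills-based format 103/361 = 28.5%, the hybrid format 65/271 = 24.0% → the skills-based format
Neither sweeps: the skills-based format wins 2 of 4 groups, the hybrid format wins 2. The skills-based format wins overall but not every group — no Simpson reversal.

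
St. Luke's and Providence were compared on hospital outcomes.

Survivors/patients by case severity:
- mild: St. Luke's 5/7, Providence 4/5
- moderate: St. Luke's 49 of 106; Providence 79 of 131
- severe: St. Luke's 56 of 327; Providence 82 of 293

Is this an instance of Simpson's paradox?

Mild: St. Luke's 5/7 = 71.4%, Providence 4/5 = 80.0% → Providence
Moderate: St. Luke's 49/106 = 46.2%, Providence 79/131 = 60.3% → Providence
Severe: St. Luke's 56/327 = 17.1%, Providence 82/293 = 28.0% → Providence
Overall: St. Luke's 110/440 = 25.0%, Providence 165/429 = 38.5% → Providence
Providence wins overall and in every case group — no reversal.

No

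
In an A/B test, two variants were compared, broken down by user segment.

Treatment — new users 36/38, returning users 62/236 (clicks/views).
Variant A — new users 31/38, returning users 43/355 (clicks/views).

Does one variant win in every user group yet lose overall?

No

New users: Treatment 36/38 = 94.7%, Variant A 31/38 = 81.6% → Treatment
Returning users: Treatment 62/236 = 26.3%, Variant A 43/355 = 12.1% → Treatment
Overall: Treatment 98/274 = 35.8%, Variant A 74/393 = 18.8% → Treatment
Treatment wins overall and in every user group — no reversal.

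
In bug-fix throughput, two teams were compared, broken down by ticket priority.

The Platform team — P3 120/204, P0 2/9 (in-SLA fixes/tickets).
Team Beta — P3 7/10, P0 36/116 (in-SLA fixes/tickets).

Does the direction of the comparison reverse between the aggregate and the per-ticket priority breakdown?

Yes

P3: the Platform team 120/204 = 58.8%, Team Beta 7/10 = 70.0% → Team Beta
P0: the Platform team 2/9 = 22.2%, Team Beta 36/116 = 31.0% → Team Beta
Overall: the Platform team 122/213 = 57.3%, Team Beta 43/126 = 34.1% → the Platform team
Team Beta wins each ticket group but the Platform team wins overall — the comparison reverses. Team Beta's tickets skew toward P0, which has a lower base rate.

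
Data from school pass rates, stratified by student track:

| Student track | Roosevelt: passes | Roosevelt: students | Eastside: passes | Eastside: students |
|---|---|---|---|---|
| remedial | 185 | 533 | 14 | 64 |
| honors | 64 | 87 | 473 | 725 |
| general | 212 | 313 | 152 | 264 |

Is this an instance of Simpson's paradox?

Yes

Remedial: Roosevelt 185/533 = 34.7%, Eastside 14/64 = 21.9% → Roosevelt
Honors: Roosevelt 64/87 = 73.6%, Eastside 473/725 = 65.2% → Roosevelt
General: Roosevelt 212/313 = 67.7%, Eastside 152/264 = 57.6% → Roosevelt
Overall: Roosevelt 461/933 = 49.4%, Eastside 639/1053 = 60.7% → Eastside
Roosevelt wins each student group but Eastside wins overall — the comparison reverses. Roosevelt's students skew toward remedial, which has a lower base rate.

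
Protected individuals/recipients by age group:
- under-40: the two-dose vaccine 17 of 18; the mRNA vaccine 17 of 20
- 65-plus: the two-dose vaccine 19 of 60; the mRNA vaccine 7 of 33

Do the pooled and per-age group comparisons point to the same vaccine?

Under-40: the two-dose vaccine 17/18 = 94.4%, the mRNA vaccine 17/20 = 85.0% → the two-dose vaccine
65-plus: the two-dose vaccine 19/60 = 31.7%, the mRNA vaccine 7/33 = 21.2% → the two-dose vaccine
Overall: the two-dose vaccine 36/78 = 46.2%, the mRNA vaccine 24/53 = 45.3% → the two-dose vaccine
The two-dose vaccine wins overall and in every age group — no reversal.

Yes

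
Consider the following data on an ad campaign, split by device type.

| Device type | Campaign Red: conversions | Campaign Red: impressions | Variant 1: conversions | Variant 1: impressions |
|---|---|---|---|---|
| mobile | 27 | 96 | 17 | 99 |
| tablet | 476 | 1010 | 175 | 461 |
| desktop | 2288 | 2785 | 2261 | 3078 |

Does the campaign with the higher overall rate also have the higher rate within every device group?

Yes

Mobile: Campaign Red 27/96 = 28.1%, Variant 1 17/99 = 17.2% → Campaign Red
Tablet: Campaign Red 476/1010 = 47.1%, Variant 1 175/461 = 38.0% → Campaign Red
Desktop: Campaign Red 2288/2785 = 82.2%, Variant 1 2261/3078 = 73.5% → Campaign Red
Overall: Campaign Red 2791/3891 = 71.7%, Variant 1 2453/3638 = 67.4% → Campaign Red
Campaign Red wins overall and in every device group — no reversal.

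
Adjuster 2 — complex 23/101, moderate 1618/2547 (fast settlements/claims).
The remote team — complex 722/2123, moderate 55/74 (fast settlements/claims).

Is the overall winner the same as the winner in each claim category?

Complex: Adjuster 2 23/101 = 22.8%, the remote team 722/2123 = 34.0% → the remote team
Moderate: Adjuster 2 1618/2547 = 63.5%, the remote team 55/74 = 74.3% → the remote team
Overall: Adjuster 2 1641/2648 = 62.0%, the remote team 777/2197 = 35.4% → Adjuster 2
The remote team wins each claim group but Adjuster 2 wins overall — the comparison reverses. The remote team's claims skew toward complex, which has a lower base rate.

No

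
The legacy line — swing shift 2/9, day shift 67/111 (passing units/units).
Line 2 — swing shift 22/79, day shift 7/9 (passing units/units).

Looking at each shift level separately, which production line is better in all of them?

Swing shift: the legacy line 2/9 = 22.2%, Line 2 22/79 = 27.8% → Line 2
Day shift: the legacy line 67/111 = 60.4%, Line 2 7/9 = 77.8% → Line 2
Line 2 has the higher rate in both groups.

Line 2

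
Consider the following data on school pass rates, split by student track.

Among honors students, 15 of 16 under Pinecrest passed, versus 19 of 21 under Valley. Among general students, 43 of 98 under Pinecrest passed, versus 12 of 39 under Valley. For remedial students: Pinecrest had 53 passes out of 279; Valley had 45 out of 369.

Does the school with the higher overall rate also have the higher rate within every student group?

Honors: Pinecrest 15/16 = 93.8%, Valley 19/21 = 90.5% → Pinecrest
General: Pinecrest 43/98 = 43.9%, Valley 12/39 = 30.8% → Pinecrest
Remedial: Pinecrest 53/279 = 19.0%, Valley 45/369 = 12.2% → Pinecrest
Overall: Pinecrest 111/393 = 28.2%, Valley 76/429 = 17.7% → Pinecrest
Pinecrest wins overall and in every student group — no reversal.

Yes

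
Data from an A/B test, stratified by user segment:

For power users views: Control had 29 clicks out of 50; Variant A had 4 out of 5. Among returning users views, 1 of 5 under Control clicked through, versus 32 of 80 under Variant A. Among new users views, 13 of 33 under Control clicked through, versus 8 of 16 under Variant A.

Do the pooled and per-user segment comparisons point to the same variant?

No

Power users: Control 29/50 = 58.0%, Variant A 4/5 = 80.0% → Variant A
Returning users: Control 1/5 = 20.0%, Variant A 32/80 = 40.0% → Variant A
New users: Control 13/33 = 39.4%, Variant A 8/16 = 50.0% → Variant A
Overall: Control 43/88 = 48.9%, Variant A 44/101 = 43.6% → Control
Variant A wins each user group but Control wins overall — the comparison reverses. Variant A's views skew toward returning users, which has a lower base rate.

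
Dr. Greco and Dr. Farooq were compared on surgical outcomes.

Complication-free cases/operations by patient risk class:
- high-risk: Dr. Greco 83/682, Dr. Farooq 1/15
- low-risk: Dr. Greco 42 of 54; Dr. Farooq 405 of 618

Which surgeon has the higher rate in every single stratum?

High-risk: Dr. Greco 83/682 = 12.2%, Dr. Farooq 1/15 = 6.7% → Dr. Greco
Low-risk: Dr. Greco 42/54 = 77.8%, Dr. Farooq 405/618 = 65.5% → Dr. Greco
Dr. Greco has the higher rate in both groups.

Dr. Greco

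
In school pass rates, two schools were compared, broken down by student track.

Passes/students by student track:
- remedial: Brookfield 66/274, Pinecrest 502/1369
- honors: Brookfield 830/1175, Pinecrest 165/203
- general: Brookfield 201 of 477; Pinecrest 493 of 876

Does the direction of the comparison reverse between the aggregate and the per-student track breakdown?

Remedial: Brookfield 66/274 = 24.1%, Pinecrest 502/1369 = 36.7% → Pinecrest
Honors: Brookfield 830/1175 = 70.6%, Pinecrest 165/203 = 81.3% → Pinecrest
General: Brookfield 201/477 = 42.1%, Pinecrest 493/876 = 56.3% → Pinecrest
Overall: Brookfield 1097/1926 = 57.0%, Pinecrest 1160/2448 = 47.4% → Brookfield
Pinecrest wins each student group but Brookfield wins overall — the comparison reverses. Pinecrest's students skew toward remedial, which has a lower base rate.

Yes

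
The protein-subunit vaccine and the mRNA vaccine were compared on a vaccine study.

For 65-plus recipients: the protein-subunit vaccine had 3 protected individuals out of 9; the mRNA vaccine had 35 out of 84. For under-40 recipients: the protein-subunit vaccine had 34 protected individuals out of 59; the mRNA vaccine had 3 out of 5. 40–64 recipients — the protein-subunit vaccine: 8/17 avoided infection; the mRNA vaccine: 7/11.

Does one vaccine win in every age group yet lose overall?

Yes

65-plus: the protein-subunit vaccine 3/9 = 33.3%, the mRNA vaccine 35/84 = 41.7% → the mRNA vaccine
Under-40: the protein-subunit vaccine 34/59 = 57.6%, the mRNA vaccine 3/5 = 60.0% → the mRNA vaccine
40–64: the protein-subunit vaccine 8/17 = 47.1%, the mRNA vaccine 7/11 = 63.6% → the mRNA vaccine
Overall: the protein-subunit vaccine 45/85 = 52.9%, the mRNA vaccine 45/100 = 45.0% → the protein-subunit vaccine
The mRNA vaccine wins each age group but the protein-subunit vaccine wins overall — the comparison reverses. The mRNA vaccine's recipients skew toward 65-plus, which has a lower base rate.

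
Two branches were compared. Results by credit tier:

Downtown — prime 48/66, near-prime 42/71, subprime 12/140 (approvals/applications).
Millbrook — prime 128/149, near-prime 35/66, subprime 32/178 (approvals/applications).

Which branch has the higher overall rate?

Prime: Downtown 48/66 = 72.7%, Millbrook 128/149 = 85.9% → Millbrook
Near-prime: Downtown 42/71 = 59.2%, Millbrook 35/66 = 53.0% → Downtown
Subprime: Downtown 12/140 = 8.6%, Millbrook 32/178 = 18.0% → Millbrook
Overall: Downtown 102/277 = 36.8%, Millbrook 195/393 = 49.6% → Millbrook
(Neither sweeps every credit group, but Millbrook has the higher pooled rate.)

Millbrook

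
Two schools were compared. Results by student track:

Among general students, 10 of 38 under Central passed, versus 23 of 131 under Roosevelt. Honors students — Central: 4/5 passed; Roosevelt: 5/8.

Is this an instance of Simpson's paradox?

No

General: Central 10/38 = 26.3%, Roosevelt 23/131 = 17.6% → Central
Honors: Central 4/5 = 80.0%, Roosevelt 5/8 = 62.5% → Central
Overall: Central 14/43 = 32.6%, Roosevelt 28/139 = 20.1% → Central
Central wins overall and in every student group — no reversal.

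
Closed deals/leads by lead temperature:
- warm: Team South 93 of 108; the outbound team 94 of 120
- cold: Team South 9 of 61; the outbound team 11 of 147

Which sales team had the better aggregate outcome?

Warm: Team South 93/108 = 86.1%, the outbound team 94/120 = 78.3% → Team South
Cold: Team South 9/61 = 14.8%, the outbound team 11/147 = 7.5% → Team South
Overall: Team South 102/169 = 60.4%, the outbound team 105/267 = 39.3% → Team South

Team South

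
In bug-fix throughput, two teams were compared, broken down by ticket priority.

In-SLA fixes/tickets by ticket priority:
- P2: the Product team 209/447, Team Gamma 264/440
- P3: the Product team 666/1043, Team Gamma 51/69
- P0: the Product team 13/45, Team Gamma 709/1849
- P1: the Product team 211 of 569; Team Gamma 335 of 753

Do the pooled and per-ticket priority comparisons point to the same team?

P2: the Product team 209/447 = 46.8%, Team Gamma 264/440 = 60.0% → Team Gamma
P3: the Product team 666/1043 = 63.9%, Team Gamma 51/69 = 73.9% → Team Gamma
P0: the Product team 13/45 = 28.9%, Team Gamma 709/1849 = 38.3% → Team Gamma
P1: the Product team 211/569 = 37.1%, Team Gamma 335/753 = 44.5% → Team Gamma
Overall: the Product team 1099/2104 = 52.2%, Team Gamma 1359/3111 = 43.7% → the Product team
Team Gamma wins each ticket group but the Product team wins overall — the comparison reverses. Team Gamma's tickets skew toward P0, which has a lower base rate.

No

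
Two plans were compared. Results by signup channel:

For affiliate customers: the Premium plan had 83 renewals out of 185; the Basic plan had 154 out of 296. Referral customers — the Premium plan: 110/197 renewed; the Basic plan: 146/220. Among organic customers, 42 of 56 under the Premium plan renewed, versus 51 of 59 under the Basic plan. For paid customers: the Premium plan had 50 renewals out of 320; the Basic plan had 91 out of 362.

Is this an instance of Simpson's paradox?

No

Affiliate: the Premium plan 83/185 = 44.9%, the Basic plan 154/296 = 52.0% → the Basic plan
Referral: the Premium plan 110/197 = 55.8%, the Basic plan 146/220 = 66.4% → the Basic plan
Organic: the Premium plan 42/56 = 75.0%, the Basic plan 51/59 = 86.4% → the Basic plan
Paid: the Premium plan 50/320 = 15.6%, the Basic plan 91/362 = 25.1% → the Basic plan
Overall: the Premium plan 285/758 = 37.6%, the Basic plan 442/937 = 47.2% → the Basic plan
The Basic plan wins overall and in every signup group — no reversal.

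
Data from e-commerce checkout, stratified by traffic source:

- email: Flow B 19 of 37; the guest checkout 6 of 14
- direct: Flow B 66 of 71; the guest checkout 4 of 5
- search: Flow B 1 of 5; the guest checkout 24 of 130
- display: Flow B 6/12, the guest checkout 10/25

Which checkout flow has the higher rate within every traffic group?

Email: Flow B 19/37 = 51.4%, the guest checkout 6/14 = 42.9% → Flow B
Direct: Flow B 66/71 = 93.0%, the guest checkout 4/5 = 80.0% → Flow B
Search: Flow B 1/5 = 20.0%, the guest checkout 24/130 = 18.5% → Flow B
Display: Flow B 6/12 = 50.0%, the guest checkout 10/25 = 40.0% → Flow B
Flow B has the higher rate in all 4 groups.

Flow B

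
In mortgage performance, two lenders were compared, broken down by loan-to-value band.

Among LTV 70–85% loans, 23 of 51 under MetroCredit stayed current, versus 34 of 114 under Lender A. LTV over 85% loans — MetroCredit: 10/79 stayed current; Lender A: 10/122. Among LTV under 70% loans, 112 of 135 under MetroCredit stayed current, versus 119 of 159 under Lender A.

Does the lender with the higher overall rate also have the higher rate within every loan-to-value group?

LTV 70–85%: MetroCredit 23/51 = 45.1%, Lender A 34/114 = 29.8% → MetroCredit
LTV over 85%: MetroCredit 10/79 = 12.7%, Lender A 10/122 = 8.2% → MetroCredit
LTV under 70%: MetroCredit 112/135 = 83.0%, Lender A 119/159 = 74.8% → MetroCredit
Overall: MetroCredit 145/265 = 54.7%, Lender A 163/395 = 41.3% → MetroCredit
MetroCredit wins overall and in every loan-to-value group — no reversal.

Yes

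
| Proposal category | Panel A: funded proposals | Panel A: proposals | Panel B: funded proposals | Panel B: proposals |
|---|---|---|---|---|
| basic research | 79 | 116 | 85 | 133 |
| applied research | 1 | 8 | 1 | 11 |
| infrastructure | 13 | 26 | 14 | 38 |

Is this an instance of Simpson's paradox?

Basic research: Panel A 79/116 = 68.1%, Panel B 85/133 = 63.9% → Panel A
Applied research: Panel A 1/8 = 12.5%, Panel B 1/11 = 9.1% → Panel A
Infrastructure: Panel A 13/26 = 50.0%, Panel B 14/38 = 36.8% → Panel A
Overall: Panel A 93/150 = 62.0%, Panel B 100/182 = 54.9% → Panel A
Panel A wins overall and in every proposal group — no reversal.

No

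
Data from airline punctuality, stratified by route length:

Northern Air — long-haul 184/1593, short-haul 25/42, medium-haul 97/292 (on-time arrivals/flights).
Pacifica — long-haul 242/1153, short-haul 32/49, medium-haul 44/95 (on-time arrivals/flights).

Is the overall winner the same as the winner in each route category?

Long-haul: Northern Air 184/1593 = 11.6%, Pacifica 242/1153 = 21.0% → Pacifica
Short-haul: Northern Air 25/42 = 59.5%, Pacifica 32/49 = 65.3% → Pacifica
Medium-haul: Northern Air 97/292 = 33.2%, Pacifica 44/95 = 46.3% → Pacifica
Overall: Northern Air 306/1927 = 15.9%, Pacifica 318/1297 = 24.5% → Pacifica
Pacifica wins overall and in every route group — no reversal.

Yes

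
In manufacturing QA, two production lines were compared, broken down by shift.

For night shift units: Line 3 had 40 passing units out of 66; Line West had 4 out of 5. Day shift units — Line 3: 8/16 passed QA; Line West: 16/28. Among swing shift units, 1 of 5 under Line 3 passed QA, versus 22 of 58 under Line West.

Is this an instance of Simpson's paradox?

Night shift: Line 3 40/66 = 60.6%, Line West 4/5 = 80.0% → Line West
Day shift: Line 3 8/16 = 50.0%, Line West 16/28 = 57.1% → Line West
Swing shift: Line 3 1/5 = 20.0%, Line West 22/58 = 37.9% → Line West
Overall: Line 3 49/87 = 56.3%, Line West 42/91 = 46.2% → Line 3
Line West wins each shift group but Line 3 wins overall — the comparison reverses. Line West's units skew toward swing shift, which has a lower base rate.

Yes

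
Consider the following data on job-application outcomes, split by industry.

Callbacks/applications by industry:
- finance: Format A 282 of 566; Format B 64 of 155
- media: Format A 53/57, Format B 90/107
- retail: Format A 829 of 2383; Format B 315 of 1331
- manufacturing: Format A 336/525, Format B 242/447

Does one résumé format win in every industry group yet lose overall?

Finance: Format A 282/566 = 49.8%, Format B 64/155 = 41.3% → Format A
Media: Format A 53/57 = 93.0%, Format B 90/107 = 84.1% → Format A
Retail: Format A 829/2383 = 34.8%, Format B 315/1331 = 23.7% → Format A
Manufacturing: Format A 336/525 = 64.0%, Format B 242/447 = 54.1% → Format A
Overall: Format A 1500/3531 = 42.5%, Format B 711/2040 = 34.9% → Format A
Format A wins overall and in every industry group — no reversal.

No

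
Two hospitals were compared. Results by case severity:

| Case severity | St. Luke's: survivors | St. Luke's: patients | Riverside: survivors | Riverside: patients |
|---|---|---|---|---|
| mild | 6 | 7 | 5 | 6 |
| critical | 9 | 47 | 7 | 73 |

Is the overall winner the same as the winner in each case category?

Mild: St. Luke's 6/7 = 85.7%, Riverside 5/6 = 83.3% → St. Luke's
Critical: St. Luke's 9/47 = 19.1%, Riverside 7/73 = 9.6% → St. Luke's
Overall: St. Luke's 15/54 = 27.8%, Riverside 12/79 = 15.2% → St. Luke's
St. Luke's wins overall and in every case group — no reversal.

Yes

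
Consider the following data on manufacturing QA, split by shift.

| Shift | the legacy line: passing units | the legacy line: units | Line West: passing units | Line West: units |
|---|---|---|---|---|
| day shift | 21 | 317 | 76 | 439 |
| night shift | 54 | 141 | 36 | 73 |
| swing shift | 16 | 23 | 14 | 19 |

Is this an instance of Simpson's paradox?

No

Day shift: the legacy line 21/317 = 6.6%, Line West 76/439 = 17.3% → Line West
Night shift: the legacy line 54/141 = 38.3%, Line West 36/73 = 49.3% → Line West
Swing shift: the legacy line 16/23 = 69.6%, Line West 14/19 = 73.7% → Line West
Overall: the legacy line 91/481 = 18.9%, Line West 126/531 = 23.7% → Line West
Line West wins overall and in every shift group — no reversal.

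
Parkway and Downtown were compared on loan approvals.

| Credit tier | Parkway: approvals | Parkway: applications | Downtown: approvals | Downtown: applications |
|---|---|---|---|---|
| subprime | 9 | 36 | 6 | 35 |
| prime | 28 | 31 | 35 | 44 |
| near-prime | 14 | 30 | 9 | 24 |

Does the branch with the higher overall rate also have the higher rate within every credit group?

Subprime: Parkway 9/36 = 25.0%, Downtown 6/35 = 17.1% → Parkway
Prime: Parkway 28/31 = 90.3%, Downtown 35/44 = 79.5% → Parkway
Near-prime: Parkway 14/30 = 46.7%, Downtown 9/24 = 37.5% → Parkway
Overall: Parkway 51/97 = 52.6%, Downtown 50/103 = 48.5% → Parkway
Parkway wins overall and in every credit group — no reversal.

Yes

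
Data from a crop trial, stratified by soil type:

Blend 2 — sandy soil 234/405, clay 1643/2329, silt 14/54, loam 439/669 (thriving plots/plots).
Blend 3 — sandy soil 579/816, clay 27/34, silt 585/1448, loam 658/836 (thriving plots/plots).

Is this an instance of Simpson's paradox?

Yes

Sandy soil: Blend 2 234/405 = 57.8%, Blend 3 579/816 = 71.0% → Blend 3
Clay: Blend 2 1643/2329 = 70.5%, Blend 3 27/34 = 79.4% → Blend 3
Silt: Blend 2 14/54 = 25.9%, Blend 3 585/1448 = 40.4% → Blend 3
Loam: Blend 2 439/669 = 65.6%, Blend 3 658/836 = 78.7% → Blend 3
Overall: Blend 2 2330/3457 = 67.4%, Blend 3 1849/3134 = 59.0% → Blend 2
Blend 3 wins each soil group but Blend 2 wins overall — the comparison reverses. Blend 3's plots skew toward silt, which has a lower base rate.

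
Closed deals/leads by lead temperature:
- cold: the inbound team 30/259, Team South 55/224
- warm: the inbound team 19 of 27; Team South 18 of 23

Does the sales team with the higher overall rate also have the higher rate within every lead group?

Yes

Cold: the inbound team 30/259 = 11.6%, Team South 55/224 = 24.6% → Team South
Warm: the inbound team 19/27 = 70.4%, Team South 18/23 = 78.3% → Team South
Overall: the inbound team 49/286 = 17.1%, Team South 73/247 = 29.6% → Team South
Team South wins overall and in every lead group — no reversal.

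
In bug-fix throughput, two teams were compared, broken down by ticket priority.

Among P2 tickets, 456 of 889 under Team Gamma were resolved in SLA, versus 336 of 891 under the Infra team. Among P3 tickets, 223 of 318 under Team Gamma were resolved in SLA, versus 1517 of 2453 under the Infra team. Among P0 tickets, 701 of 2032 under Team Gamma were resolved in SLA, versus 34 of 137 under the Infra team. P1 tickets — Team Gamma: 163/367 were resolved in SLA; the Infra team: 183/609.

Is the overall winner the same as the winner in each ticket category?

No

P2: Team Gamma 456/889 = 51.3%, the Infra team 336/891 = 37.7% → Team Gamma
P3: Team Gamma 223/318 = 70.1%, the Infra team 1517/2453 = 61.8% → Team Gamma
P0: Team Gamma 701/2032 = 34.5%, the Infra team 34/137 = 24.8% → Team Gamma
P1: Team Gamma 163/367 = 44.4%, the Infra team 183/609 = 30.0% → Team Gamma
Overall: Team Gamma 1543/3606 = 42.8%, the Infra team 2070/4090 = 50.6% → the Infra team
Team Gamma wins each ticket group but the Infra team wins overall — the comparison reverses. Team Gamma's tickets skew toward P0, which has a lower base rate.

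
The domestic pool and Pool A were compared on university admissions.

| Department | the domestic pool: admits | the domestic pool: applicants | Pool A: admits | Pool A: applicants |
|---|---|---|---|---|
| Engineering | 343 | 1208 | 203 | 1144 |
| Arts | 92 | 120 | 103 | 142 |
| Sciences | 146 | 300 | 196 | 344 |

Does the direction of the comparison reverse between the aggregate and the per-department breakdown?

Engineering: the domestic pool 343/1208 = 28.4%, Pool A 203/1144 = 17.7% → the domestic pool
Arts: the domestic pool 92/120 = 76.7%, Pool A 103/142 = 72.5% → the domestic pool
Sciences: the domestic pool 146/300 = 48.7%, Pool A 196/344 = 57.0% → Pool A
Overall: the domestic pool 581/1628 = 35.7%, Pool A 502/1630 = 30.8% → the domestic pool
Neither sweeps: the domestic pool wins 2 of 3 groups, Pool A wins 1. The domestic pool wins overall but not every group — no Simpson reversal.

No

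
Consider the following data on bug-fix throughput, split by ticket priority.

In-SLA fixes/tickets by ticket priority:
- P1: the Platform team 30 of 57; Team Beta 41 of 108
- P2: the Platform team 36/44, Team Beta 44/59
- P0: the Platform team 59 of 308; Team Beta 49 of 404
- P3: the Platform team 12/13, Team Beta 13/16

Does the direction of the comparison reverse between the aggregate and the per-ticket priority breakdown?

No

P1: the Platform team 30/57 = 52.6%, Team Beta 41/108 = 38.0% → the Platform team
P2: the Platform team 36/44 = 81.8%, Team Beta 44/59 = 74.6% → the Platform team
P0: the Platform team 59/308 = 19.2%, Team Beta 49/404 = 12.1% → the Platform team
P3: the Platform team 12/13 = 92.3%, Team Beta 13/16 = 81.2% → the Platform team
Overall: the Platform team 137/422 = 32.5%, Team Beta 147/587 = 25.0% → the Platform team
The Platform team wins overall and in every ticket group — no reversal.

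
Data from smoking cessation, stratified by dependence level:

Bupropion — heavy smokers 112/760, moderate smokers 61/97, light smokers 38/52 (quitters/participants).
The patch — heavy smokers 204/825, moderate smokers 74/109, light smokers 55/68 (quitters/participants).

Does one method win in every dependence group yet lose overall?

No

Heavy smokers: bupropion 112/760 = 14.7%, the patch 204/825 = 24.7% → the patch
Moderate smokers: bupropion 61/97 = 62.9%, the patch 74/109 = 67.9% → the patch
Light smokers: bupropion 38/52 = 73.1%, the patch 55/68 = 80.9% → the patch
Overall: bupropion 211/909 = 23.2%, the patch 333/1002 = 33.2% → the patch
The patch wins overall and in every dependence group — no reversal.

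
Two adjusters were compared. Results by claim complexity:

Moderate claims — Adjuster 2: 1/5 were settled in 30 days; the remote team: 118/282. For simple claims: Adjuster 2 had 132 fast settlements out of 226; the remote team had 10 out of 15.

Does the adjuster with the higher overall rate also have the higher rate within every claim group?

Moderate: Adjuster 2 1/5 = 20.0%, the remote team 118/282 = 41.8% → the remote team
Simple: Adjuster 2 132/226 = 58.4%, the remote team 10/15 = 66.7% → the remote team
Overall: Adjuster 2 133/231 = 57.6%, the remote team 128/297 = 43.1% → Adjuster 2
The remote team wins each claim group but Adjuster 2 wins overall — the comparison reverses. The remote team's claims skew toward moderate, which has a lower base rate.

No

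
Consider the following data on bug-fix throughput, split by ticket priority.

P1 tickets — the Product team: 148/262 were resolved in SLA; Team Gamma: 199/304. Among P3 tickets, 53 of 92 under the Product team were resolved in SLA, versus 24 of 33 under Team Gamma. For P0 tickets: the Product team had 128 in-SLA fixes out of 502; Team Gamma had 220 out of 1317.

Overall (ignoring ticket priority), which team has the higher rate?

P1: the Product team 148/262 = 56.5%, Team Gamma 199/304 = 65.5% → Team Gamma
P3: the Product team 53/92 = 57.6%, Team Gamma 24/33 = 72.7% → Team Gamma
P0: the Product team 128/502 = 25.5%, Team Gamma 220/1317 = 16.7% → the Product team
Overall: the Product team 329/856 = 38.4%, Team Gamma 443/1654 = 26.8% → the Product team
(Neither sweeps every ticket group, but the Product team has the higher pooled rate.)

the Product team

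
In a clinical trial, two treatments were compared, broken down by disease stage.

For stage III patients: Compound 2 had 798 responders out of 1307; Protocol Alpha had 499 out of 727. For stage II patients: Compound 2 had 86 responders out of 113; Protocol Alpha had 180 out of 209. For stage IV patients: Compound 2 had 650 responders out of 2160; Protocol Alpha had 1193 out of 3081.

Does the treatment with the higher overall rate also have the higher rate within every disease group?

Stage III: Compound 2 798/1307 = 61.1%, Protocol Alpha 499/727 = 68.6% → Protocol Alpha
Stage II: Compound 2 86/113 = 76.1%, Protocol Alpha 180/209 = 86.1% → Protocol Alpha
Stage IV: Compound 2 650/2160 = 30.1%, Protocol Alpha 1193/3081 = 38.7% → Protocol Alpha
Overall: Compound 2 1534/3580 = 42.8%, Protocol Alpha 1872/4017 = 46.6% → Protocol Alpha
Protocol Alpha wins overall and in every disease group — no reversal.

Yes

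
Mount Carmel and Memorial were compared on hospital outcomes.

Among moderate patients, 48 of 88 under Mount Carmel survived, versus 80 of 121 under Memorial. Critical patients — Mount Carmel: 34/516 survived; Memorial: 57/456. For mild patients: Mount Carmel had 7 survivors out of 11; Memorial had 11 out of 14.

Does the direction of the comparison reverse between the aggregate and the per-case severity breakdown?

No

Moderate: Mount Carmel 48/88 = 54.5%, Memorial 80/121 = 66.1% → Memorial
Critical: Mount Carmel 34/516 = 6.6%, Memorial 57/456 = 12.5% → Memorial
Mild: Mount Carmel 7/11 = 63.6%, Memorial 11/14 = 78.6% → Memorial
Overall: Mount Carmel 89/615 = 14.5%, Memorial 148/591 = 25.0% → Memorial
Memorial wins overall and in every case group — no reversal.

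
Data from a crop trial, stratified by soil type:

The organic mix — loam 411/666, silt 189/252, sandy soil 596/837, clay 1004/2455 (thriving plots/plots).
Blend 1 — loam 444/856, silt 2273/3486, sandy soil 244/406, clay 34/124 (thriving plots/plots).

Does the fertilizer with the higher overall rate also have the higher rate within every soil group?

Loam: the organic mix 411/666 = 61.7%, Blend 1 444/856 = 51.9% → the organic mix
Silt: the organic mix 189/252 = 75.0%, Blend 1 2273/3486 = 65.2% → the organic mix
Sandy soil: the organic mix 596/837 = 71.2%, Blend 1 244/406 = 60.1% → the organic mix
Clay: the organic mix 1004/2455 = 40.9%, Blend 1 34/124 = 27.4% → the organic mix
Overall: the organic mix 2200/4210 = 52.3%, Blend 1 2995/4872 = 61.5% → Blend 1
The organic mix wins each soil group but Blend 1 wins overall — the comparison reverses. The organic mix's plots skew toward clay, which has a lower base rate.

No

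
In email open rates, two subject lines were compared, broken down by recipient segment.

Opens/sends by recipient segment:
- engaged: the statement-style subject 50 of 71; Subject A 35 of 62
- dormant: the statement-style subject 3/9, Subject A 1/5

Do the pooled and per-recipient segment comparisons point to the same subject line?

Engaged: the statement-style subject 50/71 = 70.4%, Subject A 35/62 = 56.5% → the statement-style subject
Dormant: the statement-style subject 3/9 = 33.3%, Subject A 1/5 = 20.0% → the statement-style subject
Overall: the statement-style subject 53/80 = 66.2%, Subject A 36/67 = 53.7% → the statement-style subject
The statement-style subject wins overall and in every recipient group — no reversal.

Yes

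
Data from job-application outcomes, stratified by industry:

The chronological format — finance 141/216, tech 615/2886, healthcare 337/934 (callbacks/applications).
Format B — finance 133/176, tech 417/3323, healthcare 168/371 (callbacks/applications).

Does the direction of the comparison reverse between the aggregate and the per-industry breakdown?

No

Finance: the chronological format 141/216 = 65.3%, Format B 133/176 = 75.6% → Format B
Tech: the chronological format 615/2886 = 21.3%, Format B 417/3323 = 12.5% → the chronological format
Healthcare: the chronological format 337/934 = 36.1%, Format B 168/371 = 45.3% → Format B
Overall: the chronological format 1093/4036 = 27.1%, Format B 718/3870 = 18.6% → the chronological format
Neither sweeps: the chronological format wins 1 of 3 groups, Format B wins 2. The chronological format wins overall but not every group — no Simpson reversal.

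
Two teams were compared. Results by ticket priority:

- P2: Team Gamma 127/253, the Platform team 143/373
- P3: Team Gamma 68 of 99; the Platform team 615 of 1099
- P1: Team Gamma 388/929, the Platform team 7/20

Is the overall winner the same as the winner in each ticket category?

P2: Team Gamma 127/253 = 50.2%, the Platform team 143/373 = 38.3% → Team Gamma
P3: Team Gamma 68/99 = 68.7%, the Platform team 615/1099 = 56.0% → Team Gamma
P1: Team Gamma 388/929 = 41.8%, the Platform team 7/20 = 35.0% → Team Gamma
Overall: Team Gamma 583/1281 = 45.5%, the Platform team 765/1492 = 51.3% → the Platform team
Team Gamma wins each ticket group but the Platform team wins overall — the comparison reverses. Team Gamma's tickets skew toward P1, which has a lower base rate.

No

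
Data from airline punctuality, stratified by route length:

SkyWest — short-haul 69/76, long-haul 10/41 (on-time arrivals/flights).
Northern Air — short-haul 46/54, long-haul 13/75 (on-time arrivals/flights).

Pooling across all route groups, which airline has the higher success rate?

Short-haul: SkyWest 69/76 = 90.8%, Northern Air 46/54 = 85.2% → SkyWest
Long-haul: SkyWest 10/41 = 24.4%, Northern Air 13/75 = 17.3% → SkyWest
Overall: SkyWest 79/117 = 67.5%, Northern Air 59/129 = 45.7% → SkyWest

SkyWest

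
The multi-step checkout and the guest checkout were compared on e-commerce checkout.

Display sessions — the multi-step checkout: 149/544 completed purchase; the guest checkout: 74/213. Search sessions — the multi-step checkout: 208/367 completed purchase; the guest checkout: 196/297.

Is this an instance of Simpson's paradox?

Display: the multi-step checkout 149/544 = 27.4%, the guest checkout 74/213 = 34.7% → the guest checkout
Search: the multi-step checkout 208/367 = 56.7%, the guest checkout 196/297 = 66.0% → the guest checkout
Overall: the multi-step checkout 357/911 = 39.2%, the guest checkout 270/510 = 52.9% → the guest checkout
The guest checkout wins overall and in every traffic group — no reversal.

No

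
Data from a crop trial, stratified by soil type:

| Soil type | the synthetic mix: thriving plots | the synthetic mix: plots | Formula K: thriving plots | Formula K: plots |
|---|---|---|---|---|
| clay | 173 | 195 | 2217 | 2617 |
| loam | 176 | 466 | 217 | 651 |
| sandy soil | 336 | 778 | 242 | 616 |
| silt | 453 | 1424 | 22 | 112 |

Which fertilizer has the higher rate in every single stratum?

Clay: the synthetic mix 173/195 = 88.7%, Formula K 2217/2617 = 84.7% → the synthetic mix
Loam: the synthetic mix 176/466 = 37.8%, Formula K 217/651 = 33.3% → the synthetic mix
Sandy soil: the synthetic mix 336/778 = 43.2%, Formula K 242/616 = 39.3% → the synthetic mix
Silt: the synthetic mix 453/1424 = 31.8%, Formula K 22/112 = 19.6% → the synthetic mix
The synthetic mix has the higher rate in all 4 groups.

the synthetic mix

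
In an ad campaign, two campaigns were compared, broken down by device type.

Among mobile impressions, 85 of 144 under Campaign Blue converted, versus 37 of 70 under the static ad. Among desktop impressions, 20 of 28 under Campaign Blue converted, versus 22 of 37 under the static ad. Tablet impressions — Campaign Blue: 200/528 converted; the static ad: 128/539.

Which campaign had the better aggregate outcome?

Campaign Blue

Mobile: Campaign Blue 85/144 = 59.0%, the static ad 37/70 = 52.9% → Campaign Blue
Desktop: Campaign Blue 20/28 = 71.4%, the static ad 22/37 = 59.5% → Campaign Blue
Tablet: Campaign Blue 200/528 = 37.9%, the static ad 128/539 = 23.7% → Campaign Blue
Overall: Campaign Blue 305/700 = 43.6%, the static ad 187/646 = 28.9% → Campaign Blue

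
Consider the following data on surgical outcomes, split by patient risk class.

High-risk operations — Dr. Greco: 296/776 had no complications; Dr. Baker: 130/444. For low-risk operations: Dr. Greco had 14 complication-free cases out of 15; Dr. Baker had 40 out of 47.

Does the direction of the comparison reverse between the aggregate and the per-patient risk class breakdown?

No

High-risk: Dr. Greco 296/776 = 38.1%, Dr. Baker 130/444 = 29.3% → Dr. Greco
Low-risk: Dr. Greco 14/15 = 93.3%, Dr. Baker 40/47 = 85.1% → Dr. Greco
Overall: Dr. Greco 310/791 = 39.2%, Dr. Baker 170/491 = 34.6% → Dr. Greco
Dr. Greco wins overall and in every patient risk group — no reversal.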